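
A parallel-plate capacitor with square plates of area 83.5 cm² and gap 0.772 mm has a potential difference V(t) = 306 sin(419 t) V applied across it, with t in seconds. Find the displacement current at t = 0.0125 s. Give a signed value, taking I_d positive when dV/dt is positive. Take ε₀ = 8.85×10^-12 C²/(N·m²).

6.15×10^-6 A

dE/dt = (V₀ω/d)·cos(ωt) with ωt = 5.2375 rad: (306)(419)(0.5013)/(7.72×10^-4) = 8.326×10^7 V/(m·s).
I_d = ε₀ A dE/dt = (8.85×10^-12)(8.35×10^-3)(8.326×10^7) = 6.15×10^-6 A.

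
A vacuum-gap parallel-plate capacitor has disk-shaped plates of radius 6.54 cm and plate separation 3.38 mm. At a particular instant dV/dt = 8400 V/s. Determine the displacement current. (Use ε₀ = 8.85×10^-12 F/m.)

The field between the plates is E = V/d, so dE/dt = (8400)/(3.38×10^-3 m) = 2.485×10^6 V/(m·s).
I_d = ε₀ A (dE/dt) = (8.85×10^-12)(0.01344)(2.485×10^6) = 2.96×10^-7 A.

2.96×10^-7 A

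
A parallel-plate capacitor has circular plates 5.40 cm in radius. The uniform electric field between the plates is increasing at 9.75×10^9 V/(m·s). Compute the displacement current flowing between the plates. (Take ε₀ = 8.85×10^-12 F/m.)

I_d = ε₀ A (dE/dt) = (8.85×10^-12)(9.161×10^-3 m²)(9.75×10^9) = 7.90×10^-4 A.

7.90×10^-4 A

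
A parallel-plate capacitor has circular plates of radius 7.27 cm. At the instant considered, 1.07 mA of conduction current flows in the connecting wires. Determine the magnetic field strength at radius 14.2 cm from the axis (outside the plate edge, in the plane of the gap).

1.51×10^-9 T

Between the plates the displacement current equals the wire current: I_d = 1.07 mA = 1.07×10^-3 A.
Outside the plates the loop encloses all of I_d, so B·2πr = μ₀ I_d and B = 1.51×10^-9 T.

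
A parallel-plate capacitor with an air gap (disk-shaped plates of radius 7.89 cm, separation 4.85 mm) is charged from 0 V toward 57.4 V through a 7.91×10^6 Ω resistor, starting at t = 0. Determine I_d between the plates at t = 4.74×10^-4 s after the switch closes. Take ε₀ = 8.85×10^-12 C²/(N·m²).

1.35×10^-6 A

With C = ε₀A/d = (8.85×10^-12)(0.01956)/(4.85×10^-3) = 3.569×10^-11 F, the time constant is τ = RC = 2.823×10^-4 s, so t/τ = 1.679 and e^(−t/τ) = 0.1866.
I_d = I_cond = (V₀/R) e^(−t/τ) = (7.257×10^-6)(0.1866) = 1.35×10^-6 A.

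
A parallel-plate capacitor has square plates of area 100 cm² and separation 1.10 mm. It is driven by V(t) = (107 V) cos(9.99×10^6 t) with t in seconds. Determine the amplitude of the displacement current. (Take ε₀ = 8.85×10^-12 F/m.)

0.0860 A

(dE/dt)_max = V₀ω/d = 9.718×10^11 V/(m·s); ω = 9.99×10^6 rad/s.
I_d,max = ε₀ A (dE/dt)_max = (8.85×10^-12)(0.0100)(9.718×10^11) = 0.0860 A.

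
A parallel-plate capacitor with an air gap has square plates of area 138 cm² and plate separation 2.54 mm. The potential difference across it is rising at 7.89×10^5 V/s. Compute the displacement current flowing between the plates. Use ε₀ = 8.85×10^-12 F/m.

C = ε₀A/d = (8.85×10^-12)(0.0138)/(2.54×10^-3) = 4.808×10^-11 F.
I_d = C dV/dt = (4.808×10^-11)(7.89×10^5) = 3.79×10^-5 A.

3.79×10^-5 A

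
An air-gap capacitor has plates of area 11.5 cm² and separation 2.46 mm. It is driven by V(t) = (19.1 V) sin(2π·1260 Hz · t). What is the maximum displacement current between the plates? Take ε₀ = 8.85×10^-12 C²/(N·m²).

C = ε₀A/d = (8.85×10^-12)(1.15×10^-3)/(2.46×10^-3) = 4.137×10^-12 F; ω = 2πf = 7917 rad/s.
I_d = C dV/dt, so |I_d|_max = C V₀ ω = (4.137×10^-12)(19.1)(7917) = 6.26×10^-7 A.

6.26×10^-7 A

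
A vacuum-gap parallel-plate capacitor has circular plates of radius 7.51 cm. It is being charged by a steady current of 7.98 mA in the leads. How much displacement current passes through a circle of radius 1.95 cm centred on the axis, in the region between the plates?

5.38×10^-4 A

Between the plates the displacement current equals the wire current: I_d = 7.98 mA = 7.98×10^-3 A.
Since J_d is uniform, the enclosed fraction is (r/R)² = 0.06742, giving I_d,enc = 5.38×10^-4 A.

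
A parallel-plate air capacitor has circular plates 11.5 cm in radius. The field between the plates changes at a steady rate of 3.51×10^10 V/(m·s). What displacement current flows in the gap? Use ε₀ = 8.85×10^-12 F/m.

I_d = ε₀ A (dE/dt) = (8.85×10^-12)(0.04155 m²)(3.51×10^10) = 0.0129 A.

0.0129 A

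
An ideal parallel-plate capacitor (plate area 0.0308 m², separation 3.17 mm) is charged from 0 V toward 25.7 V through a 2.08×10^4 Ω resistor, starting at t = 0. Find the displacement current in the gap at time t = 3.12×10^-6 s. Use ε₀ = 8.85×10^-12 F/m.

2.16×10^-4 A

C = ε₀A/d = (8.85×10^-12)(0.0308)/(3.17×10^-3) = 8.599×10^-11 F and τ = RC = 1.789×10^-6 s. I_d in the gap equals the RC charging current.
I_d(t) = (V₀/R) e^(−t/τ) = 1.236×10^-3 · e^(−1.744) = 2.16×10^-4 A.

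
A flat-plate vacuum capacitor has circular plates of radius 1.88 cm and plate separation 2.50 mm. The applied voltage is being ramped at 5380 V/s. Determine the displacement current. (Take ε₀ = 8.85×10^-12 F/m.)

2.11×10^-8 A

The displacement current equals the charging current C dV/dt. With C = ε₀A/d = (8.85×10^-12)(1.110×10^-3)/(2.50×10^-3) = 3.929×10^-12 F, I_d = (3.929×10^-12)(5380) = 2.11×10^-8 A.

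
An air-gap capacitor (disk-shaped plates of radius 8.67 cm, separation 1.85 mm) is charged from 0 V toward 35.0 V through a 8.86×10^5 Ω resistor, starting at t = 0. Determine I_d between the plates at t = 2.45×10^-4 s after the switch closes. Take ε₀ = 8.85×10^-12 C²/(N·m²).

With C = ε₀A/d = (8.85×10^-12)(0.02362)/(1.85×10^-3) = 1.130×10^-10 F, the time constant is τ = RC = 1.001×10^-4 s, so t/τ = 2.448 and e^(−t/τ) = 0.08647.
I_d = I_cond = (V₀/R) e^(−t/τ) = (3.950×10^-5)(0.08647) = 3.42×10^-6 A.

3.42×10^-6 A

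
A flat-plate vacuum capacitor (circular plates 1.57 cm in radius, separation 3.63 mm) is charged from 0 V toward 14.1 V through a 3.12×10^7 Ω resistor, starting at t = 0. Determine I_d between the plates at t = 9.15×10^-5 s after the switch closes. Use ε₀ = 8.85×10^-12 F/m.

9.56×10^-8 A

C = ε₀A/d = (8.85×10^-12)(7.744×10^-4)/(3.63×10^-3) = 1.888×10^-12 F, so τ = RC = 5.891×10^-5 s.
The conduction current is I(t) = (V₀/R) e^(−t/τ), and the displacement current between the plates equals it.
t/τ = 1.553; I_d = (14.1/3.12×10^7) · e^(−1.553) = (4.519×10^-7)(0.2116) = 9.56×10^-8 A.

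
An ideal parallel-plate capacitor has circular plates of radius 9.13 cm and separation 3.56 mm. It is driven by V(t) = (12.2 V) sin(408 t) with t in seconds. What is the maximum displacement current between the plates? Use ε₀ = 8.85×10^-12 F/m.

3.24×10^-7 A

(dE/dt)_max = V₀ω/d = 1.398×10^6 V/(m·s); ω = 408 rad/s.
I_d,max = ε₀ A (dE/dt)_max = (8.85×10^-12)(0.02619)(1.398×10^6) = 3.24×10^-7 A.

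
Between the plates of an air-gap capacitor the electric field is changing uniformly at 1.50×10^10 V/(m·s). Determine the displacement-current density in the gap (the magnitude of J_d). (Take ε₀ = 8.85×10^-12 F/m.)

J_d = ε₀ dE/dt = (8.85×10^-12)(1.50×10^10) = 0.133 A/m².

0.133 A/m²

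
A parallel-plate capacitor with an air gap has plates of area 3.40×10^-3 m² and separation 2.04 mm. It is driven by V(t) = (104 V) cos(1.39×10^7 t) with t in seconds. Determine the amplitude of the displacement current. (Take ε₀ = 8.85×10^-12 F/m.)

(dE/dt)_max = V₀ω/d = 7.086×10^11 V/(m·s); ω = 1.39×10^7 rad/s.
I_d,max = ε₀ A (dE/dt)_max = (8.85×10^-12)(3.40×10^-3)(7.086×10^11) = 0.0213 A.

0.0213 A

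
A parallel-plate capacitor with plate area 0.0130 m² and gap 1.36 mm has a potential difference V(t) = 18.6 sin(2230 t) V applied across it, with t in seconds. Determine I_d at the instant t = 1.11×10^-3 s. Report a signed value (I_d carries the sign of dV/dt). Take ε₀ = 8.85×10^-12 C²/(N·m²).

C = ε₀A/d = (8.85×10^-12)(0.0130)/(1.36×10^-3) = 8.460×10^-11 F. dV/dt = V₀ω·cos(ωt); at ωt = 2.4753 rad this factor is -0.7861.
I_d = C dV/dt = (8.460×10^-11)(18.6)(2230)(-0.7861) = -2.76×10^-6 A.

-2.76×10^-6 A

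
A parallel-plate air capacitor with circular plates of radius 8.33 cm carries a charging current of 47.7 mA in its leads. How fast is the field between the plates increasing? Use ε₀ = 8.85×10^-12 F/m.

By continuity, I_d in the gap equals the 47.7 mA flowing in the wire.
Then dE/dt = I_d/(ε₀A) = 2.47×10^11 V/(m·s).

2.47×10^11 V/(m·s)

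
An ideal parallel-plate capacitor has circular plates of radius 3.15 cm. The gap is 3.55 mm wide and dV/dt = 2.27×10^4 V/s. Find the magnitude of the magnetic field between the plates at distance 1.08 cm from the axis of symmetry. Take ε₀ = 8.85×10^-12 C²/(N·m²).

3.84×10^-13 T

With E = V/d, dE/dt = 6.394×10^6 V/(m·s) and πR² = 3.117×10^-3 m², giving I_d = ε₀ πR² dE/dt = 1.764×10^-7 A.
∮B·dl = μ₀ I_d,enc with I_d,enc = I_d r²/R² = 2.074×10^-8 A; so B = μ₀ I_d,enc/(2πr) = 3.84×10^-13 T.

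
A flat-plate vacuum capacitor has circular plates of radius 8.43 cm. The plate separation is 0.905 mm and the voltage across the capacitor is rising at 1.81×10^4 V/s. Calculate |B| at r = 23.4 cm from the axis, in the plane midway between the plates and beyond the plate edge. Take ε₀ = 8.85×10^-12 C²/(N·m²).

3.38×10^-12 T

dE/dt = (dV/dt)/d = 2.000×10^7 V/(m·s); I_d = ε₀(πR²)(dE/dt) = (8.85×10^-12)(0.02233)(2.000×10^7) = 3.952×10^-6 A.
With r > R the enclosed displacement current is the full I_d; B = μ₀ I_d / (2πr) = 3.38×10^-12 T.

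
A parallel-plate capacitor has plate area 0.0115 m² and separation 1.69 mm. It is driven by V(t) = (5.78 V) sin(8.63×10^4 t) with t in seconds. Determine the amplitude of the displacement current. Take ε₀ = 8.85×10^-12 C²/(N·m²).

(dE/dt)_max = V₀ω/d = 2.952×10^8 V/(m·s); ω = 8.63×10^4 rad/s.
I_d,max = ε₀ A (dE/dt)_max = (8.85×10^-12)(0.0115)(2.952×10^8) = 3.00×10^-5 A.

3.00×10^-5 A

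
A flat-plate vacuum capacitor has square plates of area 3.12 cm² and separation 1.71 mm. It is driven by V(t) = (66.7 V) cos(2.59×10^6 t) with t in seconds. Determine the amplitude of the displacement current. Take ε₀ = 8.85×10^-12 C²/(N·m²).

2.79×10^-4 A

(dE/dt)_max = V₀ω/d = 1.010×10^11 V/(m·s); ω = 2.59×10^6 rad/s.
I_d,max = ε₀ A (dE/dt)_max = (8.85×10^-12)(3.12×10^-4)(1.010×10^11) = 2.79×10^-4 A.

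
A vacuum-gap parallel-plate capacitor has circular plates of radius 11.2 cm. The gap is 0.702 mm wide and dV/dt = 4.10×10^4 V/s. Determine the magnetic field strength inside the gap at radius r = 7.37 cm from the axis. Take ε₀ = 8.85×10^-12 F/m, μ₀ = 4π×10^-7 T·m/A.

2.39×10^-11 T

I_d = C dV/dt with C = ε₀πR²/d = 4.968×10^-10 F, so I_d = (4.968×10^-10)(4.10×10^4) = 2.037×10^-5 A.
For r < R the Ampère–Maxwell law gives B(2πr) = μ₀ I_d (r²/R²), so B = μ₀ I_d r/(2πR²) = (4π×10^-7)(2.037×10^-5)(0.0737)/(2π·0.112²) = 2.39×10^-11 T.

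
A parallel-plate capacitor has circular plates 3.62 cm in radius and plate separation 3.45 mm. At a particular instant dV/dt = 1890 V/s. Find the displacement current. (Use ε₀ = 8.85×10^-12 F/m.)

The displacement current equals the charging current C dV/dt. With C = ε₀A/d = (8.85×10^-12)(4.117×10^-3)/(3.45×10^-3) = 1.056×10^-11 F, I_d = (1.056×10^-11)(1890) = 2.00×10^-8 A.

2.00×10^-8 A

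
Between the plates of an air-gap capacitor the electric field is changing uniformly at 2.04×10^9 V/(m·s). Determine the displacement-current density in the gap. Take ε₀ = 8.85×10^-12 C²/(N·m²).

0.0181 A/m²

J_d = ε₀ ∂E/∂t, so J_d = 0.0181 A/m².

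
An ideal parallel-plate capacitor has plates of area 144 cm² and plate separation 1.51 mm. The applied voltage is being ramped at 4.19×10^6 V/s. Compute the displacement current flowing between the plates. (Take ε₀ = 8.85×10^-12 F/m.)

3.54×10^-4 A

The field between the plates is E = V/d, so dE/dt = (4.19×10^6)/(1.51×10^-3 m) = 2.775×10^9 V/(m·s).
I_d = ε₀ A (dE/dt) = (8.85×10^-12)(0.0144)(2.775×10^9) = 3.54×10^-4 A.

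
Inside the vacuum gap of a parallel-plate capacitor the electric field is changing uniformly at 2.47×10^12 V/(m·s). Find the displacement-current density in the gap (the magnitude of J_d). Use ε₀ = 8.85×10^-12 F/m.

21.9 A/m²

The displacement-current density is ε₀ ∂E/∂t = (8.85×10^-12)(2.47×10^12) = 21.9 A/m².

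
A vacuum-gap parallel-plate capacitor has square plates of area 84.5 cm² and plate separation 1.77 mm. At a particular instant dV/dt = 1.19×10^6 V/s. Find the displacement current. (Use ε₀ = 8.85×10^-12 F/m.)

5.03×10^-5 A

C = ε₀A/d = (8.85×10^-12)(8.45×10^-3)/(1.77×10^-3) = 4.225×10^-11 F.
I_d = C dV/dt = (4.225×10^-11)(1.19×10^6) = 5.03×10^-5 A.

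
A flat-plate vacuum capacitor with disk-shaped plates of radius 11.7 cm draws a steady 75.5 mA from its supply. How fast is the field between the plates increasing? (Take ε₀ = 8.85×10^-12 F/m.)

1.98×10^11 V/(m·s)

Charge continuity gives I_d = I = 0.0755 A between the plates.
Then dE/dt = I_d/(ε₀A) = 1.98×10^11 V/(m·s).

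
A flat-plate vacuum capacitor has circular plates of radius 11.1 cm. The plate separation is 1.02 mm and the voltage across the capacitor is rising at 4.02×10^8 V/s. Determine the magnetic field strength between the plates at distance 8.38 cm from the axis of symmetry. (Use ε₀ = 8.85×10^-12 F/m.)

dE/dt = (dV/dt)/d = 3.941×10^11 V/(m·s); I_d = ε₀(πR²)(dE/dt) = (8.85×10^-12)(0.03871)(3.941×10^11) = 0.1350 A.
For r < R the Ampère–Maxwell law gives B(2πr) = μ₀ I_d (r²/R²), so B = μ₀ I_d r/(2πR²) = (4π×10^-7)(0.1350)(0.0838)/(2π·0.111²) = 1.84×10^-7 T.

1.84×10^-7 T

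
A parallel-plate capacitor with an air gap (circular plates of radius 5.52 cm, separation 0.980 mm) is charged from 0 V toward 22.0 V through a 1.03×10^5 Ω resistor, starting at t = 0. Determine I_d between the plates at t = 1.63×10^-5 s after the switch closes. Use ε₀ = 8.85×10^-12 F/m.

3.42×10^-5 A

With C = ε₀A/d = (8.85×10^-12)(9.573×10^-3)/(9.80×10^-4) = 8.645×10^-11 F, the time constant is τ = RC = 8.904×10^-6 s, so t/τ = 1.831 and e^(−t/τ) = 0.1603.
I_d = I_cond = (V₀/R) e^(−t/τ) = (2.136×10^-4)(0.1603) = 3.42×10^-5 A.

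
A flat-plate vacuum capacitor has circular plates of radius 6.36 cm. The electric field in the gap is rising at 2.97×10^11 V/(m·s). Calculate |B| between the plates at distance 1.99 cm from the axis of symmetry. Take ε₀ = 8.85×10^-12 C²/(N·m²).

Through the whole plate area (πR² = 0.01271 m²), I_d = ε₀ πR² dE/dt = 0.03341 A.
An Ampèrian loop of radius r encloses a fraction (r/R)² of I_d. Then B·2πr = μ₀ I_d (r/R)², giving B = μ₀ I_d r/(2πR²) = 3.29×10^-8 T.

3.29×10^-8 T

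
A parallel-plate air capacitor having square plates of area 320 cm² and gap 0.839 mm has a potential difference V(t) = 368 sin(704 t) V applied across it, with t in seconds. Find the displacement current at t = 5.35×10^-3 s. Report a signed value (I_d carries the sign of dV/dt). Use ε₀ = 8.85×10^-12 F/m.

dV/dt = (368)(704)·cos(3.7664) = -2.101×10^5 V/s.
I_d = C dV/dt with C = ε₀A/d = (8.85×10^-12)(0.0320)/(8.39×10^-4) = 3.375×10^-10 F, so I_d = (3.375×10^-10)(-2.101×10^5) = -7.09×10^-5 A.

-7.09×10^-5 A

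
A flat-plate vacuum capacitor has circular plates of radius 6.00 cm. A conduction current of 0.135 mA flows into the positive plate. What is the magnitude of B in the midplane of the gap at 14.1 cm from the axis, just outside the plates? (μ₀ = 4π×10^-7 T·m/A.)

1.91×10^-10 T

By continuity the displacement current in the gap matches the conduction current: I_d = 1.35×10^-4 A.
With r > R the enclosed displacement current is the full I_d; B = μ₀ I_d / (2πr) = 1.91×10^-10 T.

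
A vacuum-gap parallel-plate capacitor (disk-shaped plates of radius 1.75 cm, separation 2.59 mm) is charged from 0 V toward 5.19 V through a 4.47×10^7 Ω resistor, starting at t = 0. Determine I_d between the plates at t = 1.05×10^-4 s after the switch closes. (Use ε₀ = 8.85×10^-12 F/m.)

C = ε₀A/d = (8.85×10^-12)(9.621×10^-4)/(2.59×10^-3) = 3.287×10^-12 F and τ = RC = 1.469×10^-4 s. I_d in the gap equals the RC charging current.
I_d(t) = (V₀/R) e^(−t/τ) = 1.161×10^-7 · e^(−0.7148) = 5.68×10^-8 A.

5.68×10^-8 A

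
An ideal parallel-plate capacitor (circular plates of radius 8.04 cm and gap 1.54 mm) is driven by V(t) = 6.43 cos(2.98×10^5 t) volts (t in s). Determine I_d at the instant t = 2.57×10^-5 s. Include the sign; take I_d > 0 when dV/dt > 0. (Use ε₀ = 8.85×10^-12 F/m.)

-2.19×10^-4 A

dV/dt = (6.43)(2.98×10^5)·−sin(7.6586) = -1.880×10^6 V/s.
I_d = C dV/dt with C = ε₀A/d = (8.85×10^-12)(0.02031)/(1.54×10^-3) = 1.167×10^-10 F, so I_d = (1.167×10^-10)(-1.880×10^6) = -2.19×10^-4 A.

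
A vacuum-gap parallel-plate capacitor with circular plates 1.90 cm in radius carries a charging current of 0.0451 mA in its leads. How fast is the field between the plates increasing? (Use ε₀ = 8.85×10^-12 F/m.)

By continuity, I_d in the gap equals the 0.0451 mA flowing in the wire.
Since I_d = ε₀ A dE/dt, dE/dt = I_d/(ε₀A) = (4.51×10^-5)/((8.85×10^-12)(1.134×10^-3)) = 4.49×10^9 V/(m·s).

4.49×10^9 V/(m·s)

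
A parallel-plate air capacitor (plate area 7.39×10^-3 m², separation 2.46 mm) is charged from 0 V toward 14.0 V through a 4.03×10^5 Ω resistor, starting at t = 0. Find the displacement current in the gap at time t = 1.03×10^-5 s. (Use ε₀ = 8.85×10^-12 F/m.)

1.33×10^-5 A

C = ε₀A/d = (8.85×10^-12)(7.39×10^-3)/(2.46×10^-3) = 2.659×10^-11 F, so τ = RC = 1.072×10^-5 s.
The conduction current is I(t) = (V₀/R) e^(−t/τ), and the displacement current between the plates equals it.
t/τ = 0.9608; I_d = (14.0/4.03×10^5) · e^(−0.9608) = (3.474×10^-5)(0.3826) = 1.33×10^-5 A.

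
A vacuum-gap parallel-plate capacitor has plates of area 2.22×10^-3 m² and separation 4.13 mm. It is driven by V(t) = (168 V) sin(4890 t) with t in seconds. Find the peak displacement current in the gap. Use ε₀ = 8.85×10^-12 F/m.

C = ε₀A/d = (8.85×10^-12)(2.22×10^-3)/(4.13×10^-3) = 4.757×10^-12 F; ω = 4890 rad/s.
I_d = C dV/dt, so |I_d|_max = C V₀ ω = (4.757×10^-12)(168)(4890) = 3.91×10^-6 A.

3.91×10^-6 A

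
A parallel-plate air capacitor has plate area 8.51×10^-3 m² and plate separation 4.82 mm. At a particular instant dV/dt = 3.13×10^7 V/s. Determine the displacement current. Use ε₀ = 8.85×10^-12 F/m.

4.89×10^-4 A

The field between the plates is E = V/d, so dE/dt = (3.13×10^7)/(4.82×10^-3 m) = 6.494×10^9 V/(m·s).
I_d = ε₀ A (dE/dt) = (8.85×10^-12)(8.51×10^-3)(6.494×10^9) = 4.89×10^-4 A.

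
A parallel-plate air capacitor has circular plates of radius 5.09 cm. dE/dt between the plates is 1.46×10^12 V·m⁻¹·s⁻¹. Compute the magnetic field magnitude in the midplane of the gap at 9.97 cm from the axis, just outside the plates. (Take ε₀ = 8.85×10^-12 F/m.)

Through the whole plate area (πR² = 8.139×10^-3 m²), I_d = ε₀ πR² dE/dt = 0.1052 A.
For r ≥ R the full I_d is enclosed: B = μ₀ I_d/(2πr) = (4π×10^-7)(0.1052)/(2π·0.0997) = 2.11×10^-7 T.

2.11×10^-7 T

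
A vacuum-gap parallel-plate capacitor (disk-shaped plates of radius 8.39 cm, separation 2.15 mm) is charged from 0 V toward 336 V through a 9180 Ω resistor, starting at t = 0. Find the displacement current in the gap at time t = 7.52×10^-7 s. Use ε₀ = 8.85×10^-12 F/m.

C = ε₀A/d = (8.85×10^-12)(0.02211)/(2.15×10^-3) = 9.101×10^-11 F, so τ = RC = 8.355×10^-7 s.
The conduction current is I(t) = (V₀/R) e^(−t/τ), and the displacement current between the plates equals it.
t/τ = 0.9001; I_d = (336/9180) · e^(−0.9001) = (0.03660)(0.4065) = 0.0149 A.

0.0149 A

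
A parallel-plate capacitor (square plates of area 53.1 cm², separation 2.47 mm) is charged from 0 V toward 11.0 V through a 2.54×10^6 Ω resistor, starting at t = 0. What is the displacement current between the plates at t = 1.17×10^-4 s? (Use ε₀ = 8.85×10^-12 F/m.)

C = ε₀A/d = (8.85×10^-12)(5.31×10^-3)/(2.47×10^-3) = 1.903×10^-11 F, so τ = RC = 4.834×10^-5 s.
The conduction current is I(t) = (V₀/R) e^(−t/τ), and the displacement current between the plates equals it.
t/τ = 2.420; I_d = (11.0/2.54×10^6) · e^(−2.420) = (4.331×10^-6)(0.08892) = 3.85×10^-7 A.

3.85×10^-7 A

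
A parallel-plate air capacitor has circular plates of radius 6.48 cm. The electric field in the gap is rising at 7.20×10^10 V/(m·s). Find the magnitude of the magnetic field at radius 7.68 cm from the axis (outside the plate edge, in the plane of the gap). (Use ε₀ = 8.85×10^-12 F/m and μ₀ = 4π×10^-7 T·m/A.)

Through the whole plate area (πR² = 0.01319 m²), I_d = ε₀ πR² dE/dt = 8.405×10^-3 A.
For r ≥ R the full I_d is enclosed: B = μ₀ I_d/(2πr) = (4π×10^-7)(8.405×10^-3)/(2π·0.0768) = 2.19×10^-8 T.

2.19×10^-8 T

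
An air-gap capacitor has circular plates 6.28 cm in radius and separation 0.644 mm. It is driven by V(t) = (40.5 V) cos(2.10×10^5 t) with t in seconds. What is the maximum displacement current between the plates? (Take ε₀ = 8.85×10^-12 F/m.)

1.45×10^-3 A

(dE/dt)_max = V₀ω/d = 1.321×10^10 V/(m·s); ω = 2.10×10^5 rad/s.
I_d,max = ε₀ A (dE/dt)_max = (8.85×10^-12)(0.01239)(1.321×10^10) = 1.45×10^-3 A.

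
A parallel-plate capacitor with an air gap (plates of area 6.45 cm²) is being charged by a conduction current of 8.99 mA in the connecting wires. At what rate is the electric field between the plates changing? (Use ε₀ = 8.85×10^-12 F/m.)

Charge continuity gives I_d = I = 8.99×10^-3 A between the plates.
Inverting I_d = ε₀ A dE/dt gives dE/dt = 8.99×10^-3 / (8.85×10^-12 · 6.45×10^-4) = 1.57×10^12 V/(m·s).

1.57×10^12 V/(m·s)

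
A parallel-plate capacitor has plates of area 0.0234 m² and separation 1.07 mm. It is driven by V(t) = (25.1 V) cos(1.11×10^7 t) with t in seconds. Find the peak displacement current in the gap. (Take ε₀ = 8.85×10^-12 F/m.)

0.0539 A

C = ε₀A/d = (8.85×10^-12)(0.0234)/(1.07×10^-3) = 1.935×10^-10 F; ω = 1.11×10^7 rad/s.
I_d = C dV/dt, so |I_d|_max = C V₀ ω = (1.935×10^-10)(25.1)(1.11×10^7) = 0.0539 A.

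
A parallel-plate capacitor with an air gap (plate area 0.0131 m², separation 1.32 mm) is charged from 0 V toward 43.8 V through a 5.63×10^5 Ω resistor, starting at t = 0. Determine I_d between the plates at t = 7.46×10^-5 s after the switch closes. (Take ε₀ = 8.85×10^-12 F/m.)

1.72×10^-5 A

With C = ε₀A/d = (8.85×10^-12)(0.0131)/(1.32×10^-3) = 8.783×10^-11 F, the time constant is τ = RC = 4.945×10^-5 s, so t/τ = 1.509 and e^(−t/τ) = 0.2211.
I_d = I_cond = (V₀/R) e^(−t/τ) = (7.780×10^-5)(0.2211) = 1.72×10^-5 A.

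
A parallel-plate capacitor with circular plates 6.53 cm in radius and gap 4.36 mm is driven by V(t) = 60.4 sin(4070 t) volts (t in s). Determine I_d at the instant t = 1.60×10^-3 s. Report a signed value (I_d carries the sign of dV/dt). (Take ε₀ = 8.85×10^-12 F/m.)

6.51×10^-6 A

dE/dt = (V₀ω/d)·cos(ωt) with ωt = 6.512 rad: (60.4)(4070)(0.9739)/(4.36×10^-3) = 5.491×10^7 V/(m·s).
I_d = ε₀ A dE/dt = (8.85×10^-12)(0.01340)(5.491×10^7) = 6.51×10^-6 A.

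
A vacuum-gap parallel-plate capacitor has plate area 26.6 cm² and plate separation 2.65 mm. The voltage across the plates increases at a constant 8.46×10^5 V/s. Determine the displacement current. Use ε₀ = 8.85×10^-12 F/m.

7.52×10^-6 A

The displacement current equals the charging current C dV/dt. With C = ε₀A/d = (8.85×10^-12)(2.66×10^-3)/(2.65×10^-3) = 8.883×10^-12 F, I_d = (8.883×10^-12)(8.46×10^5) = 7.52×10^-6 A.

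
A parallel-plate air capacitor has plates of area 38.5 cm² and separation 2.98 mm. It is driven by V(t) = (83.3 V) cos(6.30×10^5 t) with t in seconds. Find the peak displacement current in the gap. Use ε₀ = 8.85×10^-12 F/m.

C = ε₀A/d = (8.85×10^-12)(3.85×10^-3)/(2.98×10^-3) = 1.143×10^-11 F; ω = 6.30×10^5 rad/s.
I_d = C dV/dt, so |I_d|_max = C V₀ ω = (1.143×10^-11)(83.3)(6.30×10^5) = 6.00×10^-4 A.

6.00×10^-4 A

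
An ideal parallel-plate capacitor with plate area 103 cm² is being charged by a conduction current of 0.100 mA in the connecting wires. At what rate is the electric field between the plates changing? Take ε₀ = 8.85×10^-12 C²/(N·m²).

1.10×10^9 V/(m·s)

Charge continuity gives I_d = I = 1.00×10^-4 A between the plates.
Then dE/dt = I_d/(ε₀A) = 1.10×10^9 V/(m·s).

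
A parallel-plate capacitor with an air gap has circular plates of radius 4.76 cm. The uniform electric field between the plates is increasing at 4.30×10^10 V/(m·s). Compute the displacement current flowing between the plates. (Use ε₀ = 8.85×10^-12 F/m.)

2.71×10^-3 A

I_d = ε₀ A (dE/dt) = (8.85×10^-12)(7.118×10^-3 m²)(4.30×10^10) = 2.71×10^-3 A.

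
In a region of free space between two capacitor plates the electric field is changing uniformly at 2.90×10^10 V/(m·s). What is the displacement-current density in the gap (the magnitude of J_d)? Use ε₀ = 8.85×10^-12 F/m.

0.257 A/m²

J_d = ε₀ dE/dt = (8.85×10^-12)(2.90×10^10) = 0.257 A/m².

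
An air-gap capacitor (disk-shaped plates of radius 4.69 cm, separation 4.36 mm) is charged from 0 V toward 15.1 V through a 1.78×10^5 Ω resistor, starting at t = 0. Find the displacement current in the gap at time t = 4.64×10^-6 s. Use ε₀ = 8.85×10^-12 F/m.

1.32×10^-5 A

C = ε₀A/d = (8.85×10^-12)(6.910×10^-3)/(4.36×10^-3) = 1.403×10^-11 F and τ = RC = 2.497×10^-6 s. I_d in the gap equals the RC charging current.
I_d(t) = (V₀/R) e^(−t/τ) = 8.483×10^-5 · e^(−1.858) = 1.32×10^-5 A.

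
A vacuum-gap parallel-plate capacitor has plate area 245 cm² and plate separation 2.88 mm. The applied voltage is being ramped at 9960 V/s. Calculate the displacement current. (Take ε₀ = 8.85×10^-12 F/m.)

C = ε₀A/d = (8.85×10^-12)(0.0245)/(2.88×10^-3) = 7.529×10^-11 F.
I_d = C dV/dt = (7.529×10^-11)(9960) = 7.50×10^-7 A.

7.50×10^-7 A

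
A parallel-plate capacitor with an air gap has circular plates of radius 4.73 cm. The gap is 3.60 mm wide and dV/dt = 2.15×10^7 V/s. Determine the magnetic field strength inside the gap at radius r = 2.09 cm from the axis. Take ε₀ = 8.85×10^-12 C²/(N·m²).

With E = V/d, dE/dt = 5.972×10^9 V/(m·s) and πR² = 7.029×10^-3 m², giving I_d = ε₀ πR² dE/dt = 3.715×10^-4 A.
An Ampèrian loop of radius r encloses a fraction (r/R)² of I_d. Then B·2πr = μ₀ I_d (r/R)², giving B = μ₀ I_d r/(2πR²) = 6.94×10^-10 T.

6.94×10^-10 T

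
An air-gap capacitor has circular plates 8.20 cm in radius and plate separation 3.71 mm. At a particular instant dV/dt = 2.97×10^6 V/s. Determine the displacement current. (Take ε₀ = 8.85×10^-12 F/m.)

The displacement current equals the charging current C dV/dt. With C = ε₀A/d = (8.85×10^-12)(0.02112)/(3.71×10^-3) = 5.038×10^-11 F, I_d = (5.038×10^-11)(2.97×10^6) = 1.50×10^-4 A.

1.50×10^-4 A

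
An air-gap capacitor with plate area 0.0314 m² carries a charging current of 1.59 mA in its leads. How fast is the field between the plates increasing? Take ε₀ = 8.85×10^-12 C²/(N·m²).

5.72×10^9 V/(m·s)

The displacement current between the plates equals the conduction current, I_d = 1.59 mA.
Then dE/dt = I_d/(ε₀A) = 5.72×10^9 V/(m·s).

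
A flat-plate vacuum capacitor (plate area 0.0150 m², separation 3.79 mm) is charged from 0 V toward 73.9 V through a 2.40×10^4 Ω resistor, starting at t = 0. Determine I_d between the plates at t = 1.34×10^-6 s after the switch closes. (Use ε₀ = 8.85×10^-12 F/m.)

C = ε₀A/d = (8.85×10^-12)(0.0150)/(3.79×10^-3) = 3.503×10^-11 F, so τ = RC = 8.407×10^-7 s.
The conduction current is I(t) = (V₀/R) e^(−t/τ), and the displacement current between the plates equals it.
t/τ = 1.594; I_d = (73.9/2.40×10^4) · e^(−1.594) = (3.079×10^-3)(0.2031) = 6.25×10^-4 A.

6.25×10^-4 A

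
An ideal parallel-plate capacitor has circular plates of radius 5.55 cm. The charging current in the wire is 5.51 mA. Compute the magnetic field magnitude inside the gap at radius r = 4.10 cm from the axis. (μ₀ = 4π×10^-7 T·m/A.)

By continuity the displacement current in the gap matches the conduction current: I_d = 5.51×10^-3 A.
For r < R the Ampère–Maxwell law gives B(2πr) = μ₀ I_d (r²/R²), so B = μ₀ I_d r/(2πR²) = (4π×10^-7)(5.51×10^-3)(0.0410)/(2π·0.0555²) = 1.47×10^-8 T.

1.47×10^-8 T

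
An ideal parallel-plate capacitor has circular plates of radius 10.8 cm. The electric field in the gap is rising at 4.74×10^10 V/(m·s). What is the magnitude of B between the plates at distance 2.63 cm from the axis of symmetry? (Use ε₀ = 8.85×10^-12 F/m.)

Total displacement current: I_d = ε₀(πR²)(dE/dt) = (8.85×10^-12)(0.03664)(4.74×10^10) = 0.01537 A.
An Ampèrian loop of radius r encloses a fraction (r/R)² of I_d. Then B·2πr = μ₀ I_d (r/R)², giving B = μ₀ I_d r/(2πR²) = 6.93×10^-9 T.

6.93×10^-9 T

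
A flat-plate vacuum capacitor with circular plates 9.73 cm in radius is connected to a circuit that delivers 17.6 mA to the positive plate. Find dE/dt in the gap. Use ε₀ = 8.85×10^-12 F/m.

The displacement current between the plates equals the conduction current, I_d = 17.6 mA.
Inverting I_d = ε₀ A dE/dt gives dE/dt = 0.0176 / (8.85×10^-12 · 0.02974) = 6.69×10^10 V/(m·s).

6.69×10^10 V/(m·s)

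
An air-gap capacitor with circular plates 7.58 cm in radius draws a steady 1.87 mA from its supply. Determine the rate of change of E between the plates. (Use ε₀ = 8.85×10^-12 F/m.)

1.17×10^10 V/(m·s)

By continuity, I_d in the gap equals the 1.87 mA flowing in the wire.
Since I_d = ε₀ A dE/dt, dE/dt = I_d/(ε₀A) = (1.87×10^-3)/((8.85×10^-12)(0.01805)) = 1.17×10^10 V/(m·s).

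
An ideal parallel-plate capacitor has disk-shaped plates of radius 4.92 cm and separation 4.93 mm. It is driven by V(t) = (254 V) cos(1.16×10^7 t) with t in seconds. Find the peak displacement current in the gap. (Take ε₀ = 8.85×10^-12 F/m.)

(dE/dt)_max = V₀ω/d = 5.976×10^11 V/(m·s); ω = 1.16×10^7 rad/s.
I_d,max = ε₀ A (dE/dt)_max = (8.85×10^-12)(7.605×10^-3)(5.976×10^11) = 0.0402 A.

0.0402 A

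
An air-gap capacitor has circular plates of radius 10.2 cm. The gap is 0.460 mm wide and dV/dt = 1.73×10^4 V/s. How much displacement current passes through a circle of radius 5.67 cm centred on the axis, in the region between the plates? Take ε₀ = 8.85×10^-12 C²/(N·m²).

3.36×10^-6 A

dE/dt = (dV/dt)/d = 3.761×10^7 V/(m·s); I_d = ε₀(πR²)(dE/dt) = (8.85×10^-12)(0.03269)(3.761×10^7) = 1.088×10^-5 A.
Since J_d is uniform, the enclosed fraction is (r/R)² = 0.3090, giving I_d,enc = 3.36×10^-6 A.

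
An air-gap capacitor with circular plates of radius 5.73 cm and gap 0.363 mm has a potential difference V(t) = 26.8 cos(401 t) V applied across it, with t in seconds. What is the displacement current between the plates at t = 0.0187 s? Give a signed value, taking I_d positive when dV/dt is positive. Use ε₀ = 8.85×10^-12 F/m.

-2.53×10^-6 A

dE/dt = (V₀ω/d)·−sin(ωt) with ωt = 7.4987 rad: (26.8)(401)(-0.9375)/(3.63×10^-4) = -2.776×10^7 V/(m·s).
I_d = ε₀ A dE/dt = (8.85×10^-12)(0.01031)(-2.776×10^7) = -2.53×10^-6 A.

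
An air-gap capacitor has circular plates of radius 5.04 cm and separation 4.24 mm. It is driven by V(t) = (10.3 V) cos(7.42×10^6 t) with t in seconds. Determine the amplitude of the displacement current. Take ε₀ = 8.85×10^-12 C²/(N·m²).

(dE/dt)_max = V₀ω/d = 1.802×10^10 V/(m·s); ω = 7.42×10^6 rad/s.
I_d,max = ε₀ A (dE/dt)_max = (8.85×10^-12)(7.980×10^-3)(1.802×10^10) = 1.27×10^-3 A.

1.27×10^-3 A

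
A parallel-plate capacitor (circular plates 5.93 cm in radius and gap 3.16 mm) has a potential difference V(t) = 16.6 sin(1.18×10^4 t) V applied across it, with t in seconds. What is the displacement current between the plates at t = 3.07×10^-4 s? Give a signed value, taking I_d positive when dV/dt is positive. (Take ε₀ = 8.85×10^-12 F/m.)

dE/dt = (V₀ω/d)·cos(ωt) with ωt = 3.6226 rad: (16.6)(1.18×10^4)(-0.8865)/(3.16×10^-3) = -5.495×10^7 V/(m·s).
I_d = ε₀ A dE/dt = (8.85×10^-12)(0.01105)(-5.495×10^7) = -5.37×10^-6 A.

-5.37×10^-6 A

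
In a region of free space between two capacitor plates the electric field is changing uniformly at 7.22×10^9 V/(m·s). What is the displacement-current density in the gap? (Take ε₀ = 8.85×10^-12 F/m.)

0.0639 A/m²

The displacement-current density is ε₀ ∂E/∂t = (8.85×10^-12)(7.22×10^9) = 0.0639 A/m².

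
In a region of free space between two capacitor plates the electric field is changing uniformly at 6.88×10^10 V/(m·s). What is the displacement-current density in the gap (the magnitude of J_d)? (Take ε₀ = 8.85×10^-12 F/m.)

0.609 A/m²

J_d = ε₀ dE/dt = (8.85×10^-12)(6.88×10^10) = 0.609 A/m².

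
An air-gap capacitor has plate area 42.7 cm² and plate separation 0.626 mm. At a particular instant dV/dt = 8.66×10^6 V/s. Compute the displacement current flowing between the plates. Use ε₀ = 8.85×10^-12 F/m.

The displacement current equals the charging current C dV/dt. With C = ε₀A/d = (8.85×10^-12)(4.27×10^-3)/(6.26×10^-4) = 6.037×10^-11 F, I_d = (6.037×10^-11)(8.66×10^6) = 5.23×10^-4 A.

5.23×10^-4 A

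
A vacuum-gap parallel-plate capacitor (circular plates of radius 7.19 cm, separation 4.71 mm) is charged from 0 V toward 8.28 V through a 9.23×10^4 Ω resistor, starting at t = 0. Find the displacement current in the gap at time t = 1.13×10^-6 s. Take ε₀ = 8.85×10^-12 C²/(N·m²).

With C = ε₀A/d = (8.85×10^-12)(0.01624)/(4.71×10^-3) = 3.051×10^-11 F, the time constant is τ = RC = 2.816×10^-6 s, so t/τ = 0.4013 and e^(−t/τ) = 0.6694.
I_d = I_cond = (V₀/R) e^(−t/τ) = (8.971×10^-5)(0.6694) = 6.01×10^-5 A.

6.01×10^-5 A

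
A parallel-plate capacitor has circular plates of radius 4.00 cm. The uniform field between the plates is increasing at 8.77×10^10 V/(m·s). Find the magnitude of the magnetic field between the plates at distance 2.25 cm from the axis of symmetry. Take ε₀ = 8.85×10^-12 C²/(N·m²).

Total displacement current: I_d = ε₀(πR²)(dE/dt) = (8.85×10^-12)(5.027×10^-3)(8.77×10^10) = 3.902×10^-3 A.
For r < R the Ampère–Maxwell law gives B(2πr) = μ₀ I_d (r²/R²), so B = μ₀ I_d r/(2πR²) = (4π×10^-7)(3.902×10^-3)(0.0225)/(2π·0.0400²) = 1.10×10^-8 T.

1.10×10^-8 T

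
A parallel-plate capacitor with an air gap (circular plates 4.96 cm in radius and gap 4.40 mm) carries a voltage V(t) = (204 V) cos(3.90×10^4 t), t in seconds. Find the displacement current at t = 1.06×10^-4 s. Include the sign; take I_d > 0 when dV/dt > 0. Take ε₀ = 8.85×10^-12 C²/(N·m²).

1.04×10^-4 A

dE/dt = (V₀ω/d)·−sin(ωt) with ωt = 4.134 rad: (204)(3.90×10^4)(0.8373)/(4.40×10^-3) = 1.514×10^9 V/(m·s).
I_d = ε₀ A dE/dt = (8.85×10^-12)(7.729×10^-3)(1.514×10^9) = 1.04×10^-4 A.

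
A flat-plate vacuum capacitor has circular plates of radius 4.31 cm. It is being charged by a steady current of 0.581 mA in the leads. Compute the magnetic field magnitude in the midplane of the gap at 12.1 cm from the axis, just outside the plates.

9.60×10^-10 T

No conduction current crosses the gap, so I_d there equals the 5.81×10^-4 A in the leads.
For r ≥ R the full I_d is enclosed: B = μ₀ I_d/(2πr) = (4π×10^-7)(5.81×10^-4)/(2π·0.121) = 9.60×10^-10 T.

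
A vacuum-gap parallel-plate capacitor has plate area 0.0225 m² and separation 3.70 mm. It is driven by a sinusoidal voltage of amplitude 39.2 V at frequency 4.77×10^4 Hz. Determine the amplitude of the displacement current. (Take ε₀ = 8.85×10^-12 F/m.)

6.32×10^-4 A

C = ε₀A/d = (8.85×10^-12)(0.0225)/(3.70×10^-3) = 5.382×10^-11 F; ω = 2πf = 2.997×10^5 rad/s.
I_d = C dV/dt, so |I_d|_max = C V₀ ω = (5.382×10^-11)(39.2)(2.997×10^5) = 6.32×10^-4 A.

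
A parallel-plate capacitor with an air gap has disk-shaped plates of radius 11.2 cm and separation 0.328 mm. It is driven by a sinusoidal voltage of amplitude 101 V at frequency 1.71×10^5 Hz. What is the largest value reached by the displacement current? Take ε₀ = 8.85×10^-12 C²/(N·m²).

C = ε₀A/d = (8.85×10^-12)(0.03941)/(3.28×10^-4) = 1.063×10^-9 F; ω = 2πf = 1.074×10^6 rad/s.
I_d = C dV/dt, so |I_d|_max = C V₀ ω = (1.063×10^-9)(101)(1.074×10^6) = 0.115 A.

0.115 A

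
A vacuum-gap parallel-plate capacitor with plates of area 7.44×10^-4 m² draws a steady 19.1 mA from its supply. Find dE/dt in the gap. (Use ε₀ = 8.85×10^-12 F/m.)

The displacement current between the plates equals the conduction current, I_d = 19.1 mA.
Since I_d = ε₀ A dE/dt, dE/dt = I_d/(ε₀A) = (0.0191)/((8.85×10^-12)(7.44×10^-4)) = 2.90×10^12 V/(m·s).

2.90×10^12 V/(m·s)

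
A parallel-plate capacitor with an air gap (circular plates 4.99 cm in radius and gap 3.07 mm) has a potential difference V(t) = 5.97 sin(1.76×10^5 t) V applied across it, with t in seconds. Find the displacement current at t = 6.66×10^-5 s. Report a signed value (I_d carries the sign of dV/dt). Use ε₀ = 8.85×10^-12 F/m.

dV/dt = (5.97)(1.76×10^5)·cos(11.7216) = 6.976×10^5 V/s.
I_d = C dV/dt with C = ε₀A/d = (8.85×10^-12)(7.823×10^-3)/(3.07×10^-3) = 2.255×10^-11 F, so I_d = (2.255×10^-11)(6.976×10^5) = 1.57×10^-5 A.

1.57×10^-5 A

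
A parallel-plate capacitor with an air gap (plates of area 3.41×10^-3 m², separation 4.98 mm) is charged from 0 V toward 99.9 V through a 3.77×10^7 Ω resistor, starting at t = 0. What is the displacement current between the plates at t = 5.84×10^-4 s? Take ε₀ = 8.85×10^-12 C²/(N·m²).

2.06×10^-7 A

With C = ε₀A/d = (8.85×10^-12)(3.41×10^-3)/(4.98×10^-3) = 6.060×10^-12 F, the time constant is τ = RC = 2.285×10^-4 s, so t/τ = 2.556 and e^(−t/τ) = 0.07761.
I_d = I_cond = (V₀/R) e^(−t/τ) = (2.650×10^-6)(0.07761) = 2.06×10^-7 A.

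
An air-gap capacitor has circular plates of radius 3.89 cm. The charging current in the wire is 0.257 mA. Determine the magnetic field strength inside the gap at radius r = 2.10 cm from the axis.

By continuity the displacement current in the gap matches the conduction current: I_d = 2.57×10^-4 A.
An Ampèrian loop of radius r encloses a fraction (r/R)² of I_d. Then B·2πr = μ₀ I_d (r/R)², giving B = μ₀ I_d r/(2πR²) = 7.13×10^-10 T.

7.13×10^-10 T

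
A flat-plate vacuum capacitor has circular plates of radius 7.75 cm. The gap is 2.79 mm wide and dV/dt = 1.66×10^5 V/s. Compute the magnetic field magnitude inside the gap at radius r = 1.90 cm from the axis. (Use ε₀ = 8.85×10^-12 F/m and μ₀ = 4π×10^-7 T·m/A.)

6.29×10^-12 T

With E = V/d, dE/dt = 5.950×10^7 V/(m·s) and πR² = 0.01887 m², giving I_d = ε₀ πR² dE/dt = 9.936×10^-6 A.
∮B·dl = μ₀ I_d,enc with I_d,enc = I_d r²/R² = 5.972×10^-7 A; so B = μ₀ I_d,enc/(2πr) = 6.29×10^-12 T.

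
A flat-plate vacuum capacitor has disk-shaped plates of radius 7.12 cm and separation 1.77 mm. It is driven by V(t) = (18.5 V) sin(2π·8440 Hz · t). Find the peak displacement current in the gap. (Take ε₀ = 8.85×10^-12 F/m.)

7.81×10^-5 A

C = ε₀A/d = (8.85×10^-12)(0.01593)/(1.77×10^-3) = 7.965×10^-11 F; ω = 2πf = 5.303×10^4 rad/s.
I_d = C dV/dt, so |I_d|_max = C V₀ ω = (7.965×10^-11)(18.5)(5.303×10^4) = 7.81×10^-5 A.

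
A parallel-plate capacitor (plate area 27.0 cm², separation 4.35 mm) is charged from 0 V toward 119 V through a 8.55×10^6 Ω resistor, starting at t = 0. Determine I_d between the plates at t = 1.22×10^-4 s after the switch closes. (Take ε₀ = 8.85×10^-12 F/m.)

1.04×10^-6 A

C = ε₀A/d = (8.85×10^-12)(2.70×10^-3)/(4.35×10^-3) = 5.493×10^-12 F and τ = RC = 4.697×10^-5 s. I_d in the gap equals the RC charging current.
I_d(t) = (V₀/R) e^(−t/τ) = 1.392×10^-5 · e^(−2.597) = 1.04×10^-6 A.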